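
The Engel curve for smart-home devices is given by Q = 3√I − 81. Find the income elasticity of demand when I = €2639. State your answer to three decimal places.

1.054

At I = 2639: Q = 73.114.
dQ/dI = 3/(2√I) = 0.0291992 at this income.
η = (dQ/dI)·(I/Q) = 0.0291992 × (2639/73.114) = 1.054.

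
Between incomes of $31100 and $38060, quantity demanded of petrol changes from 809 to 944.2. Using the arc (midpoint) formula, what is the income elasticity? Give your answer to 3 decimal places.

0.766

ΔQ = 944.2 − 809 = 135.2; midpoint Q̄ = (809 + 944.2)/2 = 876.6.
ΔI = 38060 − 31100 = 6960; midpoint Ī = (31100 + 38060)/2 = 34580.
η = (ΔQ/Q̄) ÷ (ΔI/Ī) = (135.2/876.6) ÷ (6960/34580) = 0.766.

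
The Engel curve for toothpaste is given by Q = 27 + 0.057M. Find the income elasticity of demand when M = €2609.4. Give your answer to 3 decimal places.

0.846

At M = 2609.4: Q = 175.736.
dQ/dM = 0.057.
η = (dQ/dM)·(M/Q) = 0.057 × (2609.4/175.736) = 0.846.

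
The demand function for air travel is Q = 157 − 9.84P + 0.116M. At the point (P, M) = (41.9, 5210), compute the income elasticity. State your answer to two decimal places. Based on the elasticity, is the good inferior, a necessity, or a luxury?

1.73 (luxury)

At P = 41.9, M = 5210: Q = 349.064.
Holding P constant, ∂Q/∂M = 0.116.
η_M = (∂Q/∂M)·(M/Q) = 0.116 × (5210/349.064) = 1.73.
Since η > 1, this is a luxury.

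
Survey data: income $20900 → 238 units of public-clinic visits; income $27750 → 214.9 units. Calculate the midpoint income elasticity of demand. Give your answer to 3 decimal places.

ΔQ = 214.9 − 238 = -23.1; midpoint Q̄ = (238 + 214.9)/2 = 226.45.
ΔI = 27750 − 20900 = 6850; midpoint Ī = (20900 + 27750)/2 = 24325.
η = (ΔQ/Q̄) ÷ (ΔI/Ī) = (-23.1/226.45) ÷ (6850/24325) = -0.362.

-0.362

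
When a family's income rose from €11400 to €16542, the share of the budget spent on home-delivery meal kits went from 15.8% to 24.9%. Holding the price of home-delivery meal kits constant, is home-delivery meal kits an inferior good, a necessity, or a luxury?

luxury

The budget share rises as income rises, so η > 1.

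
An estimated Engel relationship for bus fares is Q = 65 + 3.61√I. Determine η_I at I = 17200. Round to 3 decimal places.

At I = 17200: Q = 538.447.
dQ/dI = 3.61/(2√I) = 0.013763 at this income.
η = (dQ/dI)·(I/Q) = 0.013763 × (17200/538.447) = 0.440.

0.440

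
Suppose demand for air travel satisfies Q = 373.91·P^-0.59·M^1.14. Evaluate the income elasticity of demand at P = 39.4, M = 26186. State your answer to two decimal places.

For a multiplicative demand Q = A·P^α·M^β, the income elasticity is β everywhere.
Here β = 1.14, so η = 1.14.

1.14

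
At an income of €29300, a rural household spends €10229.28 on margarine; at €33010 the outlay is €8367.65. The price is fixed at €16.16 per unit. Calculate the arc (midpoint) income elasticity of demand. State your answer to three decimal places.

With a constant price, Q₁ = 10229.28/16.16 = 633.000 and Q₂ = 8367.65/16.16 = 517.800 (equivalently, work directly with expenditure since P cancels).
Midpoint %ΔQ = (8367.65 − 10229.28)/9298.47 = -0.20021; midpoint %ΔI = (33010 − 29300)/31155 = 0.11908.
η = -0.20021 / 0.11908 = -1.681.

-1.681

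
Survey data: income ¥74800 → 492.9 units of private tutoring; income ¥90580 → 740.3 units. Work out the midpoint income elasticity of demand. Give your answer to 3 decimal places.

ΔQ = 740.3 − 492.9 = 247.4; midpoint Q̄ = (492.9 + 740.3)/2 = 616.6.
ΔI = 90580 − 74800 = 15780; midpoint Ī = (74800 + 90580)/2 = 82690.
η = (ΔQ/Q̄) ÷ (ΔI/Ī) = (247.4/616.6) ÷ (15780/82690) = 2.103.

2.103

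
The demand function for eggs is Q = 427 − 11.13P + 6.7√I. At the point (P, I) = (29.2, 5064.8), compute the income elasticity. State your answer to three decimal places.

0.412

At P = 29.2, I = 5064.8: Q = 578.826.
Holding P constant, ∂Q/∂I = 6.7/(2√I) = 0.0470721.
η_I = (∂Q/∂I)·(I/Q) = 0.0470721 × (5064.8/578.826) = 0.412.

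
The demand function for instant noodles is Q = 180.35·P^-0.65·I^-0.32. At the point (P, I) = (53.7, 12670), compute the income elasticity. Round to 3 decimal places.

-0.320

For a multiplicative demand Q = A·P^α·I^β, the income elasticity is β everywhere.
Here β = -0.32, so η = -0.320.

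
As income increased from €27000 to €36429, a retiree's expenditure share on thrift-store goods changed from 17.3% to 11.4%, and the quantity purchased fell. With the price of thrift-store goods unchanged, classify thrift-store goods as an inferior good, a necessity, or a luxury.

inferior good

Quantity demanded falls as income rises, so η < 0.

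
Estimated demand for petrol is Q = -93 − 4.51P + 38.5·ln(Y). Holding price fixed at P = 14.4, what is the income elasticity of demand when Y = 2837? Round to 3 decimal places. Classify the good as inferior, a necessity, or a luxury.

At P = 14.4, Y = 2837: Q = 148.150.
Holding P constant, ∂Q/∂Y = 38.5/Y = 0.0135707.
η_Y = (∂Q/∂Y)·(Y/Q) = 0.0135707 × (2837/148.150) = 0.260.
Since 0 < η < 1, this is a necessity.

0.260 (necessity)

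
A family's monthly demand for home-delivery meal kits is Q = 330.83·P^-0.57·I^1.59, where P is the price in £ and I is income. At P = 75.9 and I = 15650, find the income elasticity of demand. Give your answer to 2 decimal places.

1.59

For a multiplicative demand Q = A·P^α·I^β, the income elasticity is β everywhere.
Here β = 1.59, so η = 1.59.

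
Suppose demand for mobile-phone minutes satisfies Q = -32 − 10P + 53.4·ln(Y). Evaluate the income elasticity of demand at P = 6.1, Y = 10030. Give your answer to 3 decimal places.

At P = 6.1, Y = 10030: Q = 398.992.
Holding P constant, ∂Q/∂Y = 53.4/Y = 0.00532403.
η_Y = (∂Q/∂Y)·(Y/Q) = 0.00532403 × (10030/398.992) = 0.134.

0.134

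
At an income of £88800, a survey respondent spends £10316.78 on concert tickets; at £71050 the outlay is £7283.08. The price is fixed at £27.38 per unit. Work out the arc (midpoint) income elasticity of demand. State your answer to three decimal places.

With a constant price, Q₁ = 10316.78/27.38 = 376.800 and Q₂ = 7283.08/27.38 = 266.000 (equivalently, work directly with expenditure since P cancels).
Midpoint %ΔQ = (7283.08 − 10316.78)/8799.93 = -0.34474; midpoint %ΔI = (71050 − 88800)/79925 = -0.22208.
η = -0.34474 / -0.22208 = 1.552.

1.552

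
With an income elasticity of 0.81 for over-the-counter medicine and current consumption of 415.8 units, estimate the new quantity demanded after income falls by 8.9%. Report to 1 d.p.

%ΔQ ≈ η × %ΔI = 0.81 × (-8.9%) = -7.209%.
New Q ≈ 415.8 × (1 − 0.07209) = 385.8.

385.8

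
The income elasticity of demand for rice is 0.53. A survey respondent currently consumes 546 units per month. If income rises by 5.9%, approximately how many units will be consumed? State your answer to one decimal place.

563.1

%ΔQ ≈ η × %ΔI = 0.53 × 5.9% = 3.127%.
New Q ≈ 546 × (1 + 0.03127) = 563.1.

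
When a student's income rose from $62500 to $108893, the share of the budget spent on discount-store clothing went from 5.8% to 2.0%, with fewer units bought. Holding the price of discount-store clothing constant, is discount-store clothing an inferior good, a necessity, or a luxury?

inferior good

Quantity demanded falls as income rises, so η < 0.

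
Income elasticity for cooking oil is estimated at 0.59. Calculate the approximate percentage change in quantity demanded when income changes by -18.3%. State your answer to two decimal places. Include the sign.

%ΔQ ≈ η × %ΔI = 0.59 × (-18.3%) = -10.80%.

-10.80%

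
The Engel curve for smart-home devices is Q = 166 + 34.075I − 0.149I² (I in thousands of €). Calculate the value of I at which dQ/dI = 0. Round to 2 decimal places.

dQ/dI = 34.075 − 0.298I.
The good is inferior where dQ/dI < 0. Setting dQ/dI = 0 gives I = 34.075 / 0.298 = 114.35.

114.35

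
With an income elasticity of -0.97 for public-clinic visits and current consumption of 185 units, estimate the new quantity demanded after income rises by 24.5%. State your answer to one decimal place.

141.0

%ΔQ ≈ η × %ΔI = -0.97 × 24.5% = -23.765%.
New Q ≈ 185 × (1 − 0.23765) = 141.0.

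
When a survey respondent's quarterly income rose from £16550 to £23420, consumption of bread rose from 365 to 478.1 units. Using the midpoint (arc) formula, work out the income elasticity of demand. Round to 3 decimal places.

0.780

ΔQ = 478.1 − 365 = 113.1; midpoint Q̄ = (365 + 478.1)/2 = 421.55.
ΔI = 23420 − 16550 = 6870; midpoint Ī = (16550 + 23420)/2 = 19985.
η = (ΔQ/Q̄) ÷ (ΔI/Ī) = (113.1/421.55) ÷ (6870/19985) = 0.780.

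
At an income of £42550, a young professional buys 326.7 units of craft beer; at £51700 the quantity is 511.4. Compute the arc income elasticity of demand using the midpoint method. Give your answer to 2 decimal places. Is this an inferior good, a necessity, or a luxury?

2.27 (luxury)

ΔQ = 511.4 − 326.7 = 184.7; midpoint Q̄ = (326.7 + 511.4)/2 = 419.05.
ΔI = 51700 − 42550 = 9150; midpoint Ī = (42550 + 51700)/2 = 47125.
η = (ΔQ/Q̄) ÷ (ΔI/Ī) = (184.7/419.05) ÷ (9150/47125) = 2.27.
η > 1 ⇒ luxury.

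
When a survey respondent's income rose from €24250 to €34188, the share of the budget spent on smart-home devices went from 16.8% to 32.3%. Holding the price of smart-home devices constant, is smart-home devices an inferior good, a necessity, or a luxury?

luxury

The budget share rises as income rises, so η > 1.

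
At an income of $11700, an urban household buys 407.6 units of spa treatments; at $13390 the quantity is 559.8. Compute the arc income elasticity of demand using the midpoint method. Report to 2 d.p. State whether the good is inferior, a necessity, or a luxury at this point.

ΔQ = 559.8 − 407.6 = 152.2; midpoint Q̄ = (407.6 + 559.8)/2 = 483.7.
ΔI = 13390 − 11700 = 1690; midpoint Ī = (11700 + 13390)/2 = 12545.
η = (ΔQ/Q̄) ÷ (ΔI/Ī) = (152.2/483.7) ÷ (1690/12545) = 2.34.
η > 1 ⇒ luxury.

2.34 (luxury)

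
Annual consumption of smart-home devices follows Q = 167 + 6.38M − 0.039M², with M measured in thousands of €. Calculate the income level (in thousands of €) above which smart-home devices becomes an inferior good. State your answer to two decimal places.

81.79

dQ/dM = 6.38 − 0.078M.
The good is inferior where dQ/dM < 0. Setting dQ/dM = 0 gives M = 6.38 / 0.078 = 81.79.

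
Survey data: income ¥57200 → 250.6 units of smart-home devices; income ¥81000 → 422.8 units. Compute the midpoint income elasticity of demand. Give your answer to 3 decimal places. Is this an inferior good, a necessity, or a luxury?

1.485 (luxury)

ΔQ = 422.8 − 250.6 = 172.2; midpoint Q̄ = (250.6 + 422.8)/2 = 336.7.
ΔI = 81000 − 57200 = 23800; midpoint Ī = (57200 + 81000)/2 = 69100.
η = (ΔQ/Q̄) ÷ (ΔI/Ī) = (172.2/336.7) ÷ (23800/69100) = 1.485.
η > 1 ⇒ luxury.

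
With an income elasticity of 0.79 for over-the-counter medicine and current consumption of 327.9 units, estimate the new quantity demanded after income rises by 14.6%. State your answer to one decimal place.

%ΔQ ≈ η × %ΔI = 0.79 × 14.6% = 11.534%.
New Q ≈ 327.9 × (1 + 0.11534) = 365.7.

365.7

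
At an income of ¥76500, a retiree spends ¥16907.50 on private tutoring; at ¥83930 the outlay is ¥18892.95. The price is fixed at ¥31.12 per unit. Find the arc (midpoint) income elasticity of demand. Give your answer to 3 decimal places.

With a constant price, Q₁ = 16907.50/31.12 = 543.300 and Q₂ = 18892.95/31.12 = 607.100 (equivalently, work directly with expenditure since P cancels).
Midpoint %ΔQ = (18892.95 − 16907.50)/17900.22 = 0.11092; midpoint %ΔI = (83930 − 76500)/80215 = 0.09263.
η = 0.11092 / 0.09263 = 1.197.

1.197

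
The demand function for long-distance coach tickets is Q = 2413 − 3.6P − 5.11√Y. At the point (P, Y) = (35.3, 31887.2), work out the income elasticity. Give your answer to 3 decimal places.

At P = 35.3, Y = 31887.2: Q = 1373.428.
Holding P constant, ∂Q/∂Y = -5.11/(2√Y) = -0.0143081.
η_Y = (∂Q/∂Y)·(Y/Q) = -0.0143081 × (31887.2/1373.428) = -0.332.

-0.332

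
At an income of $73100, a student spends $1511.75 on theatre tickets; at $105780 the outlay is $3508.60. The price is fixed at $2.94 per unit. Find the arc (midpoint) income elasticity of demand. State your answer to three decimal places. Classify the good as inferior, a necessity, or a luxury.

With a constant price, Q₁ = 1511.75/2.94 = 514.201 and Q₂ = 3508.60/2.94 = 1193.401 (equivalently, work directly with expenditure since P cancels).
Midpoint %ΔQ = (3508.60 − 1511.75)/2510.18 = 0.79550; midpoint %ΔI = (105780 − 73100)/89440 = 0.36538.
η = 0.79550 / 0.36538 = 2.177.
η > 1 ⇒ luxury.

2.177 (luxury)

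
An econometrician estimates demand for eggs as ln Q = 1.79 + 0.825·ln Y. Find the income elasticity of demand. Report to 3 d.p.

0.825

In a log-linear demand, the coefficient on ln Y is the income elasticity.
So η = 0.825.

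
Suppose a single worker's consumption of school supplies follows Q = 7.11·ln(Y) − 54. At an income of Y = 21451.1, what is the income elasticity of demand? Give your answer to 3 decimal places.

At Y = 21451.1: Q = 16.912.
dQ/dY = 7.11/Y = 0.000331452 at this income.
η = (dQ/dY)·(Y/Q) = 0.000331452 × (21451.1/16.912) = 0.420.

0.420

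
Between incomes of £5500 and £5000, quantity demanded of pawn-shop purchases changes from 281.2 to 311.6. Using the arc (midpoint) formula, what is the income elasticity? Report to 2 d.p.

-1.08

ΔQ = 311.6 − 281.2 = 30.4; midpoint Q̄ = (281.2 + 311.6)/2 = 296.4.
ΔI = 5000 − 5500 = -500; midpoint Ī = (5500 + 5000)/2 = 5250.
η = (ΔQ/Q̄) ÷ (ΔI/Ī) = (30.4/296.4) ÷ (-500/5250) = -1.08.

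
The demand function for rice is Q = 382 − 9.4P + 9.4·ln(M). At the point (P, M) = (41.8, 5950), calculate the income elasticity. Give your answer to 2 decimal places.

At P = 41.8, M = 5950: Q = 70.777.
Holding P constant, ∂Q/∂M = 9.4/M = 0.00157983.
η_M = (∂Q/∂M)·(M/Q) = 0.00157983 × (5950/70.777) = 0.13.

0.13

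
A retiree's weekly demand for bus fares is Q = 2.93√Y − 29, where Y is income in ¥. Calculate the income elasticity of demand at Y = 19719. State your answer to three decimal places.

At Y = 19719: Q = 382.443.
dQ/dY = 2.93/(2√Y) = 0.0104327 at this income.
η = (dQ/dY)·(Y/Q) = 0.0104327 × (19719/382.443) = 0.538.

0.538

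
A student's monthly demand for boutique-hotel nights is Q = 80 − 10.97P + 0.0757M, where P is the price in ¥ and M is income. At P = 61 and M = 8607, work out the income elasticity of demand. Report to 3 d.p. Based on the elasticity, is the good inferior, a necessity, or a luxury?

10.445 (luxury)

At P = 61, M = 8607: Q = 62.380.
Holding P constant, ∂Q/∂M = 0.0757.
η_M = (∂Q/∂M)·(M/Q) = 0.0757 × (8607/62.380) = 10.445.
Since η > 1, this is a luxury.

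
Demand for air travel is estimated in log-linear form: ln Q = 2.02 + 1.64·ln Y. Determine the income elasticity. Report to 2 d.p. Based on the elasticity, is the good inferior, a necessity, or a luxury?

1.64 (luxury)

In a log-linear demand, the coefficient on ln Y is the income elasticity.
So η = 1.64.
η > 1 ⇒ luxury.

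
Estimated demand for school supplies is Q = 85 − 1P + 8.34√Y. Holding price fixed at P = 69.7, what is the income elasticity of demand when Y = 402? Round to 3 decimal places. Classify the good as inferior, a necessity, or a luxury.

At P = 69.7, Y = 402: Q = 182.516.
Holding P constant, ∂Q/∂Y = 8.34/(2√Y) = 0.207981.
η_Y = (∂Q/∂Y)·(Y/Q) = 0.207981 × (402/182.516) = 0.458.
Since 0 < η < 1, this is a necessity.

0.458 (necessity)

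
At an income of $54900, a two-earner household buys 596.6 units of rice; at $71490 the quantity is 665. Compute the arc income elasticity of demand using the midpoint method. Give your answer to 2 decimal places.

ΔQ = 665 − 596.6 = 68.4; midpoint Q̄ = (596.6 + 665)/2 = 630.8.
ΔI = 71490 − 54900 = 16590; midpoint Ī = (54900 + 71490)/2 = 63195.
η = (ΔQ/Q̄) ÷ (ΔI/Ī) = (68.4/630.8) ÷ (16590/63195) = 0.41.

0.41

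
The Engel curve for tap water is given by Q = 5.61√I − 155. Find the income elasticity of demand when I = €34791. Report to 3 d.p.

0.587

At I = 34791: Q = 891.397.
dQ/dI = 5.61/(2√I) = 0.0150383 at this income.
η = (dQ/dI)·(I/Q) = 0.0150383 × (34791/891.397) = 0.587.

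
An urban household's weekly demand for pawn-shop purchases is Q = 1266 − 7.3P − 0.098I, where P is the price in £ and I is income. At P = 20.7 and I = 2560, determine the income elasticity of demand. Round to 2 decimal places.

-0.29

At P = 20.7, I = 2560: Q = 864.010.
Holding P constant, ∂Q/∂I = −0.098.
η_I = (∂Q/∂I)·(I/Q) = -0.098 × (2560/864.010) = -0.29.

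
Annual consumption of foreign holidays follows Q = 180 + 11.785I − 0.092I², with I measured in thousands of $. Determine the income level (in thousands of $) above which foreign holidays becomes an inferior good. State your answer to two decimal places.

dQ/dI = 11.785 − 0.184I.
The good is inferior where dQ/dI < 0. Setting dQ/dI = 0 gives I = 11.785 / 0.184 = 64.05.

64.05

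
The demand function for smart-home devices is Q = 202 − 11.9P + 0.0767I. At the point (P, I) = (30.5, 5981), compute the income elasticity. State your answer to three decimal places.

1.540

At P = 30.5, I = 5981: Q = 297.793.
Holding P constant, ∂Q/∂I = 0.0767.
η_I = (∂Q/∂I)·(I/Q) = 0.0767 × (5981/297.793) = 1.540.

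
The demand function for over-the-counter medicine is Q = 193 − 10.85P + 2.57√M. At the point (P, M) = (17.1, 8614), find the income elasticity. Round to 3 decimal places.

At P = 17.1, M = 8614: Q = 245.991.
Holding P constant, ∂Q/∂M = 2.57/(2√M) = 0.0138452.
η_M = (∂Q/∂M)·(M/Q) = 0.0138452 × (8614/245.991) = 0.485.

0.485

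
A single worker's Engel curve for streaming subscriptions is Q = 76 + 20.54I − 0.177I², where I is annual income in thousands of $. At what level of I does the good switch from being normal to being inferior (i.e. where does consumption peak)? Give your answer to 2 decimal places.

58.02

dQ/dI = 20.54 − 0.354I.
The good is inferior where dQ/dI < 0. Setting dQ/dI = 0 gives I = 20.54 / 0.354 = 58.02.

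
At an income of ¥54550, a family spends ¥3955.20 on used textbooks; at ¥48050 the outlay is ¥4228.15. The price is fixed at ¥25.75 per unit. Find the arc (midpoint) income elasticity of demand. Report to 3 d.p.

With a constant price, Q₁ = 3955.20/25.75 = 153.600 and Q₂ = 4228.15/25.75 = 164.200 (equivalently, work directly with expenditure since P cancels).
Midpoint %ΔQ = (4228.15 − 3955.20)/4091.68 = 0.06671; midpoint %ΔI = (48050 − 54550)/51300 = -0.12671.
η = 0.06671 / -0.12671 = -0.526.

-0.526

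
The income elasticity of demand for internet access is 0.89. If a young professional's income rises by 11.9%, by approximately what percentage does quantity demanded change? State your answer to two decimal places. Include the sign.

10.59%

%ΔQ ≈ η × %ΔI = 0.89 × 11.9% = 10.59%.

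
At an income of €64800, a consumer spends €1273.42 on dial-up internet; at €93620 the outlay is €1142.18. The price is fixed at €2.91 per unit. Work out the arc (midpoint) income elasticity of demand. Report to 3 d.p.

-0.299

With a constant price, Q₁ = 1273.42/2.91 = 437.601 and Q₂ = 1142.18/2.91 = 392.502 (equivalently, work directly with expenditure since P cancels).
Midpoint %ΔQ = (1142.18 − 1273.42)/1207.80 = -0.10866; midpoint %ΔI = (93620 − 64800)/79210 = 0.36384.
η = -0.10866 / 0.36384 = -0.299.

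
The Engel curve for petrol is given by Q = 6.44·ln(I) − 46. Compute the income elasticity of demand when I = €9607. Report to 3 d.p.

0.493

At I = 9607: Q = 13.056.
dQ/dI = 6.44/I = 0.000670345 at this income.
η = (dQ/dI)·(I/Q) = 0.000670345 × (9607/13.056) = 0.493.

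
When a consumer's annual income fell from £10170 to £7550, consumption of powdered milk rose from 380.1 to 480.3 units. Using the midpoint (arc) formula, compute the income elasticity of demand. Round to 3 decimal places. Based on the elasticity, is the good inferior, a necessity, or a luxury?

ΔQ = 480.3 − 380.1 = 100.2; midpoint Q̄ = (380.1 + 480.3)/2 = 430.2.
ΔI = 7550 − 10170 = -2620; midpoint Ī = (10170 + 7550)/2 = 8860.
η = (ΔQ/Q̄) ÷ (ΔI/Ī) = (100.2/430.2) ÷ (-2620/8860) = -0.788.
η < 0 ⇒ inferior good.

-0.788 (inferior good)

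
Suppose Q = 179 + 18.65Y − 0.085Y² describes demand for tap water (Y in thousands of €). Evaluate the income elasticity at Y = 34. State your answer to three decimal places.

0.612

At Y = 34: Q = 714.8400.
dQ/dY = 18.65 − 0.17Y = 12.87000.
η = (dQ/dY)·(Y/Q) = 12.87000 × (34/714.8400) = 0.612.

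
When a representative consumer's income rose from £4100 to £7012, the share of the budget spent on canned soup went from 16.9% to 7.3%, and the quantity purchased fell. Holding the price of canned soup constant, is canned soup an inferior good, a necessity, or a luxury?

inferior good

Quantity demanded falls as income rises, so η < 0.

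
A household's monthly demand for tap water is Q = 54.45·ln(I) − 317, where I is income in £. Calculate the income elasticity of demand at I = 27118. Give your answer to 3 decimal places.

0.228

At I = 27118: Q = 238.823.
dQ/dI = 54.45/I = 0.00200789 at this income.
η = (dQ/dI)·(I/Q) = 0.00200789 × (27118/238.823) = 0.228.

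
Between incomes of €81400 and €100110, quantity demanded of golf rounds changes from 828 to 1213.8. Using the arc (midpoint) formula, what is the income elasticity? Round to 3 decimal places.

1.833

ΔQ = 1213.8 − 828 = 385.8; midpoint Q̄ = (828 + 1213.8)/2 = 1020.9.
ΔI = 100110 − 81400 = 18710; midpoint Ī = (81400 + 100110)/2 = 90755.
η = (ΔQ/Q̄) ÷ (ΔI/Ī) = (385.8/1020.9) ÷ (18710/90755) = 1.833.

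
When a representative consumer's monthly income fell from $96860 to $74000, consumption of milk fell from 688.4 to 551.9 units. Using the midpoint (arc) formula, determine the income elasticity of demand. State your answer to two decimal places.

ΔQ = 551.9 − 688.4 = -136.5; midpoint Q̄ = (688.4 + 551.9)/2 = 620.15.
ΔI = 74000 − 96860 = -22860; midpoint Ī = (96860 + 74000)/2 = 85430.
η = (ΔQ/Q̄) ÷ (ΔI/Ī) = (-136.5/620.15) ÷ (-22860/85430) = 0.82.

0.82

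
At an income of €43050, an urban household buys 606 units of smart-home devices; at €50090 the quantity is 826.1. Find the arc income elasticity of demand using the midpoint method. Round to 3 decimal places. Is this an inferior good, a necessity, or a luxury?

2.033 (luxury)

ΔQ = 826.1 − 606 = 220.1; midpoint Q̄ = (606 + 826.1)/2 = 716.05.
ΔI = 50090 − 43050 = 7040; midpoint Ī = (43050 + 50090)/2 = 46570.
η = (ΔQ/Q̄) ÷ (ΔI/Ī) = (220.1/716.05) ÷ (7040/46570) = 2.033.
η > 1 ⇒ luxury.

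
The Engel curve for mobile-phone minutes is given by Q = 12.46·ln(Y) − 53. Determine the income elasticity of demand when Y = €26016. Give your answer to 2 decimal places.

At Y = 26016: Q = 73.674.
dQ/dY = 12.46/Y = 0.000478936 at this income.
η = (dQ/dY)·(Y/Q) = 0.000478936 × (26016/73.674) = 0.17.

0.17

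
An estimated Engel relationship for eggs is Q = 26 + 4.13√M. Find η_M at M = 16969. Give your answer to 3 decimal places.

0.477

At M = 16969: Q = 563.995.
dQ/dM = 4.13/(2√M) = 0.0158523 at this income.
η = (dQ/dM)·(M/Q) = 0.0158523 × (16969/563.995) = 0.477.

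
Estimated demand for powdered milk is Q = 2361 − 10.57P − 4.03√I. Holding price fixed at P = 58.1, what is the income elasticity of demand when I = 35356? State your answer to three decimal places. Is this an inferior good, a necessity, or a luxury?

-0.383 (inferior good)

At P = 58.1, I = 35356: Q = 989.114.
Holding P constant, ∂Q/∂I = -4.03/(2√I) = -0.0107163.
η_I = (∂Q/∂I)·(I/Q) = -0.0107163 × (35356/989.114) = -0.383.
Since η < 0, this is an inferior good.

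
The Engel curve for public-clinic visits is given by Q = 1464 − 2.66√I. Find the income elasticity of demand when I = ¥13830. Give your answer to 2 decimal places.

At I = 13830: Q = 1151.181.
dQ/dI = -2.66/(2√I) = -0.0113094 at this income.
η = (dQ/dI)·(I/Q) = -0.0113094 × (13830/1151.181) = -0.14.

-0.14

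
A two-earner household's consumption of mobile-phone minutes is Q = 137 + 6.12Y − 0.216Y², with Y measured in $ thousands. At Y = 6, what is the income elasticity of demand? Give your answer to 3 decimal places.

At Y = 6: Q = 165.9440.
dQ/dY = 6.12 − 0.432Y = 3.52800.
η = (dQ/dY)·(Y/Q) = 3.52800 × (6/165.9440) = 0.128.

0.128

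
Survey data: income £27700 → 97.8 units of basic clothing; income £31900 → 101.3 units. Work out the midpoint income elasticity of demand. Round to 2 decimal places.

0.25

ΔQ = 101.3 − 97.8 = 3.5; midpoint Q̄ = (97.8 + 101.3)/2 = 99.55.
ΔI = 31900 − 27700 = 4200; midpoint Ī = (27700 + 31900)/2 = 29800.
η = (ΔQ/Q̄) ÷ (ΔI/Ī) = (3.5/99.55) ÷ (4200/29800) = 0.25.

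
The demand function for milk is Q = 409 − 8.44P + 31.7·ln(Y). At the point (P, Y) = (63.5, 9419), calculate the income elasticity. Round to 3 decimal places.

At P = 63.5, Y = 9419: Q = 163.130.
Holding P constant, ∂Q/∂Y = 31.7/Y = 0.00336554.
η_Y = (∂Q/∂Y)·(Y/Q) = 0.00336554 × (9419/163.130) = 0.194.

0.194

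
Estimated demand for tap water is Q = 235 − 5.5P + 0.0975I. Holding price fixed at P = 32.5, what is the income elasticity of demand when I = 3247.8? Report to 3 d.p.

0.849

At P = 32.5, I = 3247.8: Q = 372.911.
Holding P constant, ∂Q/∂I = 0.0975.
η_I = (∂Q/∂I)·(I/Q) = 0.0975 × (3247.8/372.911) = 0.849.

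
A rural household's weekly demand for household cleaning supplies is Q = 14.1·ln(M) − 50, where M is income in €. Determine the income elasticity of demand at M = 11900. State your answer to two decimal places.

0.17

At M = 11900: Q = 82.319.
dQ/dM = 14.1/M = 0.00118487 at this income.
η = (dQ/dM)·(M/Q) = 0.00118487 × (11900/82.319) = 0.17.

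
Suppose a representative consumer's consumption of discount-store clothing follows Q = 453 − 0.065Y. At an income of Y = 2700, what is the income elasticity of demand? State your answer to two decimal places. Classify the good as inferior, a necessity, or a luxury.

At Y = 2700: Q = 277.500.
dQ/dY = −0.065.
η = (dQ/dY)·(Y/Q) = -0.065 × (2700/277.500) = -0.63.
Since η < 0, the good is an inferior good.

-0.63 (inferior good)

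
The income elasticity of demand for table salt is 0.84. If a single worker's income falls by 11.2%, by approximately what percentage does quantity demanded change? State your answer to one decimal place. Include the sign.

-9.4%

%ΔQ ≈ η × %ΔI = 0.84 × (-11.2%) = -9.4%.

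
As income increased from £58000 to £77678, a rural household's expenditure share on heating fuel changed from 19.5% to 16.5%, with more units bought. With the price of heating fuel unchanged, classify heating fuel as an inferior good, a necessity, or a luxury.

Quantity rises but the budget share falls as income rises, so 0 < η < 1.

necessity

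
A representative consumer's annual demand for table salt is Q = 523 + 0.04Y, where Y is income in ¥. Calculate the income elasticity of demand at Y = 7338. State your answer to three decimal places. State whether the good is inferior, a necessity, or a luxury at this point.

0.359 (necessity)

At Y = 7338: Q = 816.520.
dQ/dY = 0.04.
η = (dQ/dY)·(Y/Q) = 0.04 × (7338/816.520) = 0.359.
Since 0 < η < 1, the good is a necessity.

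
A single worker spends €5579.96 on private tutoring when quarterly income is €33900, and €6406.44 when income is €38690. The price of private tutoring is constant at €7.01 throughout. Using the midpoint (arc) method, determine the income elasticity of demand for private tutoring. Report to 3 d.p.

1.045

With a constant price, Q₁ = 5579.96/7.01 = 796.000 and Q₂ = 6406.44/7.01 = 913.900 (equivalently, work directly with expenditure since P cancels).
Midpoint %ΔQ = (6406.44 − 5579.96)/5993.20 = 0.13790; midpoint %ΔI = (38690 − 33900)/36295 = 0.13197.
η = 0.13790 / 0.13197 = 1.045.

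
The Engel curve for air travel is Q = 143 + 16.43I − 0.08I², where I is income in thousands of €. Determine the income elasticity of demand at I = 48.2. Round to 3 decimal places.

At I = 48.2: Q = 749.0668.
dQ/dI = 16.43 − 0.16I = 8.71800.
η = (dQ/dI)·(I/Q) = 8.71800 × (48.2/749.0668) = 0.561.

0.561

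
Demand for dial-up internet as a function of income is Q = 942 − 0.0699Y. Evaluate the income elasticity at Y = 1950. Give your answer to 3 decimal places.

-0.169

At Y = 1950: Q = 805.695.
dQ/dY = −0.0699.
η = (dQ/dY)·(Y/Q) = -0.0699 × (1950/805.695) = -0.169.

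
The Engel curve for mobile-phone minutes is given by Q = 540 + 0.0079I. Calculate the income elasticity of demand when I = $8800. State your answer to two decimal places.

0.11

At I = 8800: Q = 609.520.
dQ/dI = 0.0079.
η = (dQ/dI)·(I/Q) = 0.0079 × (8800/609.520) = 0.11.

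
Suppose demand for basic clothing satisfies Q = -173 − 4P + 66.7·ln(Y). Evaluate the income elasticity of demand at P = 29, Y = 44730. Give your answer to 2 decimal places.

0.16

At P = 29, Y = 44730: Q = 425.250.
Holding P constant, ∂Q/∂Y = 66.7/Y = 0.00149117.
η_Y = (∂Q/∂Y)·(Y/Q) = 0.00149117 × (44730/425.250) = 0.16.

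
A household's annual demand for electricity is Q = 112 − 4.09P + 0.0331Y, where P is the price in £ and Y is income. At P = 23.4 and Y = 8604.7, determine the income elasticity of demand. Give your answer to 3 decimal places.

0.946

At P = 23.4, Y = 8604.7: Q = 301.110.
Holding P constant, ∂Q/∂Y = 0.0331.
η_Y = (∂Q/∂Y)·(Y/Q) = 0.0331 × (8604.7/301.110) = 0.946.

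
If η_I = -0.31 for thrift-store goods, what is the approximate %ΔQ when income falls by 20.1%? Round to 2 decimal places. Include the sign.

%ΔQ ≈ η × %ΔI = -0.31 × (-20.1%) = 6.23%.

6.23%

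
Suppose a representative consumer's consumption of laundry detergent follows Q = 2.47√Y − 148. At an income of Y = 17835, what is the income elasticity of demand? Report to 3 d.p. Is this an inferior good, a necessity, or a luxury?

0.907 (necessity)

At Y = 17835: Q = 181.863.
dQ/dY = 2.47/(2√Y) = 0.00924763 at this income.
η = (dQ/dY)·(Y/Q) = 0.00924763 × (17835/181.863) = 0.907.
Since 0 < η < 1, the good is a necessity.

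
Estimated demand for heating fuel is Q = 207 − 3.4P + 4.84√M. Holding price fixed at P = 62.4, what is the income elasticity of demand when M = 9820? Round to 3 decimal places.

0.505

At P = 62.4, M = 9820: Q = 474.464.
Holding P constant, ∂Q/∂M = 4.84/(2√M) = 0.0244208.
η_M = (∂Q/∂M)·(M/Q) = 0.0244208 × (9820/474.464) = 0.505.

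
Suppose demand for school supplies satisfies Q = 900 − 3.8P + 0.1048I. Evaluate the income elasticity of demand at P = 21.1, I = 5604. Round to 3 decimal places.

At P = 21.1, I = 5604: Q = 1407.119.
Holding P constant, ∂Q/∂I = 0.1048.
η_I = (∂Q/∂I)·(I/Q) = 0.1048 × (5604/1407.119) = 0.417.

0.417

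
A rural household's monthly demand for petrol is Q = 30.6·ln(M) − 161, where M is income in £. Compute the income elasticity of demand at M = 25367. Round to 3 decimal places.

0.205

At M = 25367: Q = 149.321.
dQ/dM = 30.6/M = 0.00120629 at this income.
η = (dQ/dM)·(M/Q) = 0.00120629 × (25367/149.321) = 0.205.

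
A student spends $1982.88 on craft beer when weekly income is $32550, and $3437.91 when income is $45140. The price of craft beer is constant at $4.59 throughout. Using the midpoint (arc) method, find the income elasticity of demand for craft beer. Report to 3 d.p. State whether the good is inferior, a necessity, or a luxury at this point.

With a constant price, Q₁ = 1982.88/4.59 = 432.000 and Q₂ = 3437.91/4.59 = 749.000 (equivalently, work directly with expenditure since P cancels).
Midpoint %ΔQ = (3437.91 − 1982.88)/2710.40 = 0.53683; midpoint %ΔI = (45140 − 32550)/38845 = 0.32411.
η = 0.53683 / 0.32411 = 1.656.
η > 1 ⇒ luxury.

1.656 (luxury)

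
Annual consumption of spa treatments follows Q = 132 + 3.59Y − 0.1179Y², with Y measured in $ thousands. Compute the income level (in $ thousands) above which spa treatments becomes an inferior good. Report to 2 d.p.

15.22

dQ/dY = 3.59 − 0.2358Y.
The good is inferior where dQ/dY < 0. Setting dQ/dY = 0 gives Y = 3.59 / 0.2358 = 15.22.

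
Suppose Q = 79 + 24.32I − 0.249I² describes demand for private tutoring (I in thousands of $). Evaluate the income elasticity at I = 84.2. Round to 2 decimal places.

-4.10

At I = 84.2: Q = 361.4236.
dQ/dI = 24.32 − 0.498I = -17.61160.
η = (dQ/dI)·(I/Q) = -17.61160 × (84.2/361.4236) = -4.10.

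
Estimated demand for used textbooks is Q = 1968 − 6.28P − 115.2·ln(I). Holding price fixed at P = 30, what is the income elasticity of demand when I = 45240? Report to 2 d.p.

-0.21

At P = 30, I = 45240: Q = 544.686.
Holding P constant, ∂Q/∂I = -115.2/I = -0.00254642.
η_I = (∂Q/∂I)·(I/Q) = -0.00254642 × (45240/544.686) = -0.21.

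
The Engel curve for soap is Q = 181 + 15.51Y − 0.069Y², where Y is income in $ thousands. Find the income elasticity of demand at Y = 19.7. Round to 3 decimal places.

0.548

At Y = 19.7: Q = 459.7688.
dQ/dY = 15.51 − 0.138Y = 12.79140.
η = (dQ/dY)·(Y/Q) = 12.79140 × (19.7/459.7688) = 0.548.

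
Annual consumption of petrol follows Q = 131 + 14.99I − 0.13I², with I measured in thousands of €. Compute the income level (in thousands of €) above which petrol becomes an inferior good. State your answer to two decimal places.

dQ/dI = 14.99 − 0.26I.
The good is inferior where dQ/dI < 0. Setting dQ/dI = 0 gives I = 14.99 / 0.26 = 57.65.

57.65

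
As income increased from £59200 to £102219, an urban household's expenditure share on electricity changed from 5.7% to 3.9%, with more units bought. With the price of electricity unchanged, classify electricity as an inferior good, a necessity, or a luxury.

Quantity rises but the budget share falls as income rises, so 0 < η < 1.

necessity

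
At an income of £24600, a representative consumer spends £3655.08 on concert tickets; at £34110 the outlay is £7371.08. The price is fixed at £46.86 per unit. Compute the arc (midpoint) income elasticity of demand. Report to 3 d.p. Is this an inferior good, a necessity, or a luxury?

2.081 (luxury)

With a constant price, Q₁ = 3655.08/46.86 = 78.000 and Q₂ = 7371.08/46.86 = 157.300 (equivalently, work directly with expenditure since P cancels).
Midpoint %ΔQ = (7371.08 − 3655.08)/5513.08 = 0.67403; midpoint %ΔI = (34110 − 24600)/29355 = 0.32397.
η = 0.67403 / 0.32397 = 2.081.
η > 1 ⇒ luxury.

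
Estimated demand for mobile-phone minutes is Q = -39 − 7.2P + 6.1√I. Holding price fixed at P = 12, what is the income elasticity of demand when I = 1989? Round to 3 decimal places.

At P = 12, I = 1989: Q = 146.649.
Holding P constant, ∂Q/∂I = 6.1/(2√I) = 0.0683884.
η_I = (∂Q/∂I)·(I/Q) = 0.0683884 × (1989/146.649) = 0.928.

0.928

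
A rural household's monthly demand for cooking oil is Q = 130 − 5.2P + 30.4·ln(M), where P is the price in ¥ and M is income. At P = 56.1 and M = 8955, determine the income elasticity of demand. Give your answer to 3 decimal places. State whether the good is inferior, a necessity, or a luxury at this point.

0.265 (necessity)

At P = 56.1, M = 8955: Q = 114.919.
Holding P constant, ∂Q/∂M = 30.4/M = 0.00339475.
η_M = (∂Q/∂M)·(M/Q) = 0.00339475 × (8955/114.919) = 0.265.
Since 0 < η < 1, this is a necessity.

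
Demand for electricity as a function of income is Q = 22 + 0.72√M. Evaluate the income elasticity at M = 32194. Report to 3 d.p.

0.427

At M = 32194: Q = 151.187.
dQ/dM = 0.72/(2√M) = 0.00200639 at this income.
η = (dQ/dM)·(M/Q) = 0.00200639 × (32194/151.187) = 0.427.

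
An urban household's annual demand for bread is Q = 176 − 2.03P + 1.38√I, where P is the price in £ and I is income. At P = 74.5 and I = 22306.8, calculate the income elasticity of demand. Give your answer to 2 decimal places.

0.45

At P = 74.5, I = 22306.8: Q = 230.874.
Holding P constant, ∂Q/∂I = 1.38/(2√I) = 0.00461988.
η_I = (∂Q/∂I)·(I/Q) = 0.00461988 × (22306.8/230.874) = 0.45.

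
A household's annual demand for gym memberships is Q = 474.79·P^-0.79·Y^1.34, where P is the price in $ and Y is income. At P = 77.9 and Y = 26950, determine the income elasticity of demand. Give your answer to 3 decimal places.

1.340

For a multiplicative demand Q = A·P^α·Y^β, the income elasticity is β everywhere.
Here β = 1.34, so η = 1.340.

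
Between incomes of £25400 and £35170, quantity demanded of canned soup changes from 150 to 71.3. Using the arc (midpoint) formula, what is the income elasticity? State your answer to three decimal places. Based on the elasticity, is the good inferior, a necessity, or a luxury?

-2.205 (inferior good)

ΔQ = 71.3 − 150 = -78.7; midpoint Q̄ = (150 + 71.3)/2 = 110.65.
ΔI = 35170 − 25400 = 9770; midpoint Ī = (25400 + 35170)/2 = 30285.
η = (ΔQ/Q̄) ÷ (ΔI/Ī) = (-78.7/110.65) ÷ (9770/30285) = -2.205.
η < 0 ⇒ inferior good.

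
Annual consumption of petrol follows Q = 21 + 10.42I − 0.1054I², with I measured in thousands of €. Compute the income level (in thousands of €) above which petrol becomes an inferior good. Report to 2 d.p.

dQ/dI = 10.42 − 0.2108I.
The good is inferior where dQ/dI < 0. Setting dQ/dI = 0 gives I = 10.42 / 0.2108 = 49.43.

49.43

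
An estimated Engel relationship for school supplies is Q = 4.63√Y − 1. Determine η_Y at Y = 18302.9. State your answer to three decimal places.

At Y = 18302.9: Q = 625.384.
dQ/dY = 4.63/(2√Y) = 0.0171116 at this income.
η = (dQ/dY)·(Y/Q) = 0.0171116 × (18302.9/625.384) = 0.501.

0.501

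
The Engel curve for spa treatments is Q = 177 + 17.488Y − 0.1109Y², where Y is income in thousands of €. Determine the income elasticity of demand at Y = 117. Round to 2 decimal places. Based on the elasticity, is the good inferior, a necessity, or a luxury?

At Y = 117: Q = 704.9859.
dQ/dY = 17.488 − 0.2218Y = -8.46260.
η = (dQ/dY)·(Y/Q) = -8.46260 × (117/704.9859) = -1.40.
η < 0 ⇒ inferior good.

-1.40 (inferior good)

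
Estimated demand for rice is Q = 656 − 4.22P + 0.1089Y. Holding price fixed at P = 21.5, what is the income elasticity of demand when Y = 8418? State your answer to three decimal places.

At P = 21.5, Y = 8418: Q = 1481.990.
Holding P constant, ∂Q/∂Y = 0.1089.
η_Y = (∂Q/∂Y)·(Y/Q) = 0.1089 × (8418/1481.990) = 0.619.

0.619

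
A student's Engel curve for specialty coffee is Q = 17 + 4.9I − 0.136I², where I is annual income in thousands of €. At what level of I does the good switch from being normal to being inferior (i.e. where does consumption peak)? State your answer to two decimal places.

18.01

dQ/dI = 4.9 − 0.272I.
The good is inferior where dQ/dI < 0. Setting dQ/dI = 0 gives I = 4.9 / 0.272 = 18.01.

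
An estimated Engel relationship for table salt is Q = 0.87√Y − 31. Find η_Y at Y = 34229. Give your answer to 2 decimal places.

At Y = 34229: Q = 129.959.
dQ/dY = 0.87/(2√Y) = 0.00235121 at this income.
η = (dQ/dY)·(Y/Q) = 0.00235121 × (34229/129.959) = 0.62.

0.62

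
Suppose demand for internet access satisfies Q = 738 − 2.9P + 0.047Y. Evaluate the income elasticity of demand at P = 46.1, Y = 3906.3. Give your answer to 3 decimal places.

At P = 46.1, Y = 3906.3: Q = 787.906.
Holding P constant, ∂Q/∂Y = 0.047.
η_Y = (∂Q/∂Y)·(Y/Q) = 0.047 × (3906.3/787.906) = 0.233.

0.233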